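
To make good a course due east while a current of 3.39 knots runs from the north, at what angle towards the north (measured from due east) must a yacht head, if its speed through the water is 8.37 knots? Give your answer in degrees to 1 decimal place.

23.9°

The current pushes perpendicular to the desired track; the heading must have a component into the current equal to 3.39 knots: 8.37 sin θ = 3.39.
sin θ = 0.4050, so θ = 23.892°.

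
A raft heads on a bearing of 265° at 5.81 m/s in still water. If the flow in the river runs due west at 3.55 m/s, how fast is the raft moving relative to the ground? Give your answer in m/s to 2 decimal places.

9.35 m/s

Taking east as x and north as y: velocity relative to the water = (-5.788, -0.506) m/s; the water relative to ground = (-3.550, 0.000) m/s.
Velocity relative to ground = (-5.788, -0.506) + (-3.550, 0.000) = (-9.338, -0.506) m/s.
Speed = |(-9.338, -0.506)| = 9.352 m/s.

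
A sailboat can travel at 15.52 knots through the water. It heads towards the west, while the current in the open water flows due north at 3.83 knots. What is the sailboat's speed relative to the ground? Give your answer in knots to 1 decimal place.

Taking east as x and north as y: velocity relative to the water = (-15.520, 0.000) knots; the water relative to ground = (0.000, 3.830) knots.
Velocity relative to ground = (-15.520, 0.000) + (0.000, 3.830) = (-15.520, 3.830) knots.
Speed = |(-15.520, 3.830)| = 15.986 knots.

16.0 knots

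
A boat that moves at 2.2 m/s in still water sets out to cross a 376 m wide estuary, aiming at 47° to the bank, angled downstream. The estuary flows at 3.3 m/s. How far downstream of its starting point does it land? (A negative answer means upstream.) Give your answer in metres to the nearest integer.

1122 m

Perpendicular speed = 1.609 m/s; crossing time = 376 / 1.609 = 233.689 s.
Net downstream speed = 4.800 m/s.
Drift = 4.800 × 233.689 = 1121.798 m (downstream).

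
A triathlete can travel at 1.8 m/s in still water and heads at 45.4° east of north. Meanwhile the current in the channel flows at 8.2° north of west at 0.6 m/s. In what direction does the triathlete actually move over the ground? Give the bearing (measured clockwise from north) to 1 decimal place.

Taking east as x and north as y: velocity relative to the water = (1.282, 1.264) m/s; the water relative to ground = (-0.594, 0.086) m/s.
Velocity relative to ground = (1.282, 1.264) + (-0.594, 0.086) = (0.688, 1.349) m/s.
Bearing = atan2(0.69, 1.35) = 27.01° clockwise from north.

027.0°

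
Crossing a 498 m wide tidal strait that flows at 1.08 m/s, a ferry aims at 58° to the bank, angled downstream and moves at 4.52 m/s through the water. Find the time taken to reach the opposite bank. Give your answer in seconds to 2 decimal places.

129.92 s

The component of the ferry's velocity perpendicular to the bank is 4.52 × sin 58° = 3.833 m/s.
The flow acts along the bank and has no component across it.
Time = 498 / 3.833 = 129.918 s.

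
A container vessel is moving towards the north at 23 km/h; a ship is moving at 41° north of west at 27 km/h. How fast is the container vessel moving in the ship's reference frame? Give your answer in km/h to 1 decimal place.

Taking east as x and north as y: container vessel velocity = (0.000, 23.000) km/h; ship velocity = (-20.377, 17.714) km/h.
Velocity of container vessel relative to ship = (0.000, 23.000) − (-20.377, 17.714) = (20.377, 5.286) km/h.
Magnitude = |(20.377, 5.286)| = 21.052 km/h.

21.1 km/h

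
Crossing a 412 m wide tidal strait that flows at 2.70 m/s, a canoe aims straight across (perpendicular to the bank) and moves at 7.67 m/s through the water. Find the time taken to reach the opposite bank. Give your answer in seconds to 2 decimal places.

The component of the canoe's velocity perpendicular to the bank is 7.67 m/s.
The current is parallel to the bank, so it does not affect the crossing time.
Time = 412 / 7.670 = 53.716 s.

53.72 s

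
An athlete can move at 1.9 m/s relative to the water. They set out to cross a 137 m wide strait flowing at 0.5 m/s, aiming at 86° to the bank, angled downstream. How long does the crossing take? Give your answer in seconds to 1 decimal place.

The component of the athlete's velocity perpendicular to the bank is 1.9 × sin 86° = 1.895 m/s.
Only the cross-stream component determines the crossing time; the current contributes nothing perpendicular to the bank.
Time = 137 / 1.895 = 72.281 s.

72.3 s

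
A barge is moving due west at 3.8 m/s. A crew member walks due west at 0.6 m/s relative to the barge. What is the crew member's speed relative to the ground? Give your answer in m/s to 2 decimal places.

4.40 m/s

Taking east as x and north as y: barge velocity = (-3.800, 0.000) m/s; crew member velocity relative to barge = (-0.600, 0.000) m/s.
Velocity relative to ground = (-3.800, 0.000) + (-0.600, 0.000) = (-4.400, 0.000) m/s.
Speed = |(-4.400, 0.000)| = 4.400 m/s.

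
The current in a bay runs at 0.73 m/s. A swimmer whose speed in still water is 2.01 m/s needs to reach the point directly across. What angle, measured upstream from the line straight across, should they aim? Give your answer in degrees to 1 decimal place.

To cancel the current, the upstream component of the swimmer's velocity must equal the flow: 2.01 sin θ = 0.73.
sin θ = 0.73 / 2.01 = 0.3632.
θ = arcsin(0.3632) = 21.296°.

21.3°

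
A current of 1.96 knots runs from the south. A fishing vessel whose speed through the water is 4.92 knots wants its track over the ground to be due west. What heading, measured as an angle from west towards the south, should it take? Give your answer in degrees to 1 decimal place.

The current pushes perpendicular to the desired track; the heading must have a component into the current equal to 1.96 knots: 4.92 sin θ = 1.96.
sin θ = 0.3984, so θ = 23.477°.

23.5°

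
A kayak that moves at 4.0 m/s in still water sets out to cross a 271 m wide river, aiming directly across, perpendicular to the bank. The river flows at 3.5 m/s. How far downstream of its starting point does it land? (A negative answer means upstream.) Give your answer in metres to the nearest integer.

237 m

Perpendicular speed = 4.000 m/s; crossing time = 271 / 4.000 = 67.750 s.
Net downstream speed = 3.500 m/s.
Drift = 3.500 × 67.750 = 237.125 m (downstream).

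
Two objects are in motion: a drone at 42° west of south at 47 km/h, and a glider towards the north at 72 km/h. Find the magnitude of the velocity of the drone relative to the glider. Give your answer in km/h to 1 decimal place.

111.5 km/h

Taking east as x and north as y: drone velocity = (-31.449, -34.928) km/h; glider velocity = (0.000, 72.000) km/h.
Velocity of drone relative to glider = (-31.449, -34.928) − (0.000, 72.000) = (-31.449, -106.928) km/h.
Magnitude = |(-31.449, -106.928)| = 111.457 km/h.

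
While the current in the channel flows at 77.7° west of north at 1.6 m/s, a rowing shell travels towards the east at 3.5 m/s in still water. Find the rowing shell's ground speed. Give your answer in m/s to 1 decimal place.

Taking east as x and north as y: velocity relative to the water = (3.500, 0.000) m/s; the water relative to ground = (-1.563, 0.341) m/s.
Velocity relative to ground = (3.500, 0.000) + (-1.563, 0.341) = (1.937, 0.341) m/s.
Speed = |(1.937, 0.341)| = 1.966 m/s.

2.0 m/s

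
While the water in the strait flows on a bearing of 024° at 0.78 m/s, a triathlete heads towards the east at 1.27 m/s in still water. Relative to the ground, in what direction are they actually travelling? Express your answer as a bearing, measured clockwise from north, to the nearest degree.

Taking east as x and north as y: velocity relative to the water = (1.270, 0.000) m/s; the water relative to ground = (0.317, 0.713) m/s.
Velocity relative to ground = (1.270, 0.000) + (0.317, 0.713) = (1.587, 0.713) m/s.
Bearing = atan2(1.59, 0.71) = 65.82° clockwise from north.

066°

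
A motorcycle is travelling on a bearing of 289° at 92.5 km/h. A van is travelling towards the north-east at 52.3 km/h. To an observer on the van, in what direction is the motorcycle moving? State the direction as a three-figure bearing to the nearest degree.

267°

Taking east as x and north as y: motorcycle velocity = (-87.460, 30.115) km/h; van velocity = (36.982, 36.982) km/h.
Velocity of motorcycle relative to van = (-87.460, 30.115) − (36.982, 36.982) = (-124.442, -6.867) km/h.
Bearing = atan2(-124.44, -6.87) = 266.84° clockwise from north.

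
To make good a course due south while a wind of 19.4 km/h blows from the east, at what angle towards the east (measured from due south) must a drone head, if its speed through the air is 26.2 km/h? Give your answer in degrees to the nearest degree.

48°

The wind pushes perpendicular to the desired track; the heading must have a component into the wind equal to 19.4 km/h: 26.2 sin θ = 19.4.
sin θ = 0.7405, so θ = 47.770°.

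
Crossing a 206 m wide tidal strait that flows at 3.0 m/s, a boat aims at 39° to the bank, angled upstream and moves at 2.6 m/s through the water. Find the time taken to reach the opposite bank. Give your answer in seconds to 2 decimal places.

The component of the boat's velocity perpendicular to the bank is 2.6 × sin 39° = 1.636 m/s.
The current is parallel to the bank, so it does not affect the crossing time.
Time = 206 / 1.636 = 125.899 s.

125.90 s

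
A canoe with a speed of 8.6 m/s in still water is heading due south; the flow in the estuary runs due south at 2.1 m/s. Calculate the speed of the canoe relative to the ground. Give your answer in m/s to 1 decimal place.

10.7 m/s

Taking east as x and north as y: velocity relative to the water = (0.000, -8.600) m/s; the water relative to ground = (0.000, -2.100) m/s.
Velocity relative to ground = (0.000, -8.600) + (0.000, -2.100) = (0.000, -10.700) m/s.
Speed = |(0.000, -10.700)| = 10.700 m/s.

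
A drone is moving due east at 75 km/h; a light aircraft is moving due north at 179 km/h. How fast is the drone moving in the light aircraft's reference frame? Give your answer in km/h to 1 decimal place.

194.1 km/h

Taking east as x and north as y: drone velocity = (75.000, 0.000) km/h; light aircraft velocity = (0.000, 179.000) km/h.
Velocity of drone relative to light aircraft = (75.000, 0.000) − (0.000, 179.000) = (75.000, -179.000) km/h.
Magnitude = |(75.000, -179.000)| = 194.077 km/h.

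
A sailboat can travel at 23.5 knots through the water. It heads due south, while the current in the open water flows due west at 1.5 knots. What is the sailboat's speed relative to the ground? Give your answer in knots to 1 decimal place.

Taking east as x and north as y: velocity relative to the water = (0.000, -23.500) knots; the water relative to ground = (-1.500, 0.000) knots.
Velocity relative to ground = (0.000, -23.500) + (-1.500, 0.000) = (-1.500, -23.500) knots.
Speed = |(-1.500, -23.500)| = 23.548 knots.

23.5 knots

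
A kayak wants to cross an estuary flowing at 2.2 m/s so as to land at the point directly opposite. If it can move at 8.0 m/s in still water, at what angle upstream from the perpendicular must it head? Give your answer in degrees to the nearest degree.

To cancel the current, the upstream component of the kayak's velocity must equal the flow: 8.0 sin θ = 2.2.
sin θ = 2.2 / 8.0 = 0.2750.
θ = arcsin(0.2750) = 15.962°.

16°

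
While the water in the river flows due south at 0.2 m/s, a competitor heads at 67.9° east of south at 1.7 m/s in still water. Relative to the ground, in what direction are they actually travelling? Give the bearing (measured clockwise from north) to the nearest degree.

118°

Taking east as x and north as y: velocity relative to the water = (1.575, -0.640) m/s; the water relative to ground = (0.000, -0.200) m/s.
Velocity relative to ground = (1.575, -0.640) + (0.000, -0.200) = (1.575, -0.840) m/s.
Bearing = atan2(1.58, -0.84) = 118.06° clockwise from north.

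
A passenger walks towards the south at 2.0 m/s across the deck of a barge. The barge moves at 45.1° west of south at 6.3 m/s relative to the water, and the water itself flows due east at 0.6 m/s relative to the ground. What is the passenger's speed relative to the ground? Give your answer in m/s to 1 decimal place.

7.5 m/s

In east/north components (m/s): passenger relative to barge = (0.000, -2.000); barge relative to water = (-4.463, -4.447); water relative to ground = (0.600, 0.000).
Sum = (-3.863, -6.447) m/s.
Speed = |(-3.863, -6.447)| = 7.516 m/s.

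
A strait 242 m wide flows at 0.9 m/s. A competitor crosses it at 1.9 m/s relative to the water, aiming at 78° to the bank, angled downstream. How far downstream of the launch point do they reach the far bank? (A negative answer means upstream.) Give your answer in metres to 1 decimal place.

Perpendicular speed = 1.858 m/s; crossing time = 242 / 1.858 = 130.214 s.
Net downstream speed = 1.295 m/s.
Drift = 1.295 × 130.214 = 168.631 m (downstream).

168.6 m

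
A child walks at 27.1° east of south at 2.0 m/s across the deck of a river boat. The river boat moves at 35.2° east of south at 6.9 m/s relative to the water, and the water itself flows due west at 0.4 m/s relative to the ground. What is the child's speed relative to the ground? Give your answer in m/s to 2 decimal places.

In east/north components (m/s): child relative to river boat = (0.911, -1.780); river boat relative to water = (3.977, -5.638); water relative to ground = (-0.400, 0.000).
Sum = (4.488, -7.419) m/s.
Speed = |(4.488, -7.419)| = 8.671 m/s.

8.67 m/s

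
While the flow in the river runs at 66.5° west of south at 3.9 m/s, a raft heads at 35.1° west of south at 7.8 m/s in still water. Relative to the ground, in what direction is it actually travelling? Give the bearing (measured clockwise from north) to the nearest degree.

Taking east as x and north as y: velocity relative to the water = (-4.485, -6.382) m/s; the water relative to ground = (-3.577, -1.555) m/s.
Velocity relative to ground = (-4.485, -6.382) + (-3.577, -1.555) = (-8.062, -7.937) m/s.
Bearing = atan2(-8.06, -7.94) = 225.45° clockwise from north.

225°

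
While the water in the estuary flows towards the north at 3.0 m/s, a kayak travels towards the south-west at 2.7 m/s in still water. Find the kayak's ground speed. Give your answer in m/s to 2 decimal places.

2.20 m/s

Taking east as x and north as y: velocity relative to the water = (-1.909, -1.909) m/s; the water relative to ground = (0.000, 3.000) m/s.
Velocity relative to ground = (-1.909, -1.909) + (0.000, 3.000) = (-1.909, 1.091) m/s.
Speed = |(-1.909, 1.091)| = 2.199 m/s.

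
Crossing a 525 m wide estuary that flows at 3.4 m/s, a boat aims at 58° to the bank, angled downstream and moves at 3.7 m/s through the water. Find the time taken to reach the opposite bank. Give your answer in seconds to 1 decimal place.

167.3 s

The component of the boat's velocity perpendicular to the bank is 3.7 × sin 58° = 3.138 m/s.
Only the cross-stream component determines the crossing time; the current contributes nothing perpendicular to the bank.
Time = 525 / 3.138 = 167.316 s.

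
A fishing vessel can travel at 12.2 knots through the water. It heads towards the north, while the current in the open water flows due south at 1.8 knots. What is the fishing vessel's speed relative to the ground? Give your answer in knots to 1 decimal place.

10.4 knots

Taking east as x and north as y: velocity relative to the water = (0.000, 12.200) knots; the water relative to ground = (0.000, -1.800) knots.
Velocity relative to ground = (0.000, 12.200) + (0.000, -1.800) = (0.000, 10.400) knots.
Speed = |(0.000, 10.400)| = 10.400 knots.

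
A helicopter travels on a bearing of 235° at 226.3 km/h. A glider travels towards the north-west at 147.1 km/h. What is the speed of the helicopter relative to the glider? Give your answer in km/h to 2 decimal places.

Taking east as x and north as y: helicopter velocity = (-185.374, -129.800) km/h; glider velocity = (-104.015, 104.015) km/h.
Velocity of helicopter relative to glider = (-185.374, -129.800) − (-104.015, 104.015) = (-81.359, -233.816) km/h.
Magnitude = |(-81.359, -233.816)| = 247.566 km/h.

247.57 km/h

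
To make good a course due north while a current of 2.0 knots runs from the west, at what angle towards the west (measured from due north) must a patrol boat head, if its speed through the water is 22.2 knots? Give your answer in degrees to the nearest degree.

The current pushes perpendicular to the desired track; the heading must have a component into the current equal to 2.0 knots: 22.2 sin θ = 2.0.
sin θ = 0.0901, so θ = 5.169°.

5°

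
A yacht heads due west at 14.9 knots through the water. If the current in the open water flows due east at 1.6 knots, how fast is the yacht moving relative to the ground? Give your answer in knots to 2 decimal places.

13.30 knots

Taking east as x and north as y: velocity relative to the water = (-14.900, 0.000) knots; the water relative to ground = (1.600, 0.000) knots.
Velocity relative to ground = (-14.900, 0.000) + (1.600, 0.000) = (-13.300, 0.000) knots.
Speed = |(-13.300, 0.000)| = 13.300 knots.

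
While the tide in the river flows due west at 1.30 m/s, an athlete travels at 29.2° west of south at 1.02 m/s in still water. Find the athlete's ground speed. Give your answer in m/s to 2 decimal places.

2.01 m/s

Taking east as x and north as y: velocity relative to the water = (-0.498, -0.890) m/s; the water relative to ground = (-1.300, 0.000) m/s.
Velocity relative to ground = (-0.498, -0.890) + (-1.300, 0.000) = (-1.798, -0.890) m/s.
Speed = |(-1.798, -0.890)| = 2.006 m/s.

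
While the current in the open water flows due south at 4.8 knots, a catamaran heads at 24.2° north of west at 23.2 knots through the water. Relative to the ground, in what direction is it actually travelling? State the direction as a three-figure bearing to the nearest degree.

283°

Taking east as x and north as y: velocity relative to the water = (-21.161, 9.510) knots; the water relative to ground = (0.000, -4.800) knots.
Velocity relative to ground = (-21.161, 9.510) + (0.000, -4.800) = (-21.161, 4.710) knots.
Bearing = atan2(-21.16, 4.71) = 282.55° clockwise from north.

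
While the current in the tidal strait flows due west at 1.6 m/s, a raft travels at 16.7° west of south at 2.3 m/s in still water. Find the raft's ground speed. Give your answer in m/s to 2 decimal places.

Taking east as x and north as y: velocity relative to the water = (-0.661, -2.203) m/s; the water relative to ground = (-1.600, 0.000) m/s.
Velocity relative to ground = (-0.661, -2.203) + (-1.600, 0.000) = (-2.261, -2.203) m/s.
Speed = |(-2.261, -2.203)| = 3.157 m/s.

3.16 m/s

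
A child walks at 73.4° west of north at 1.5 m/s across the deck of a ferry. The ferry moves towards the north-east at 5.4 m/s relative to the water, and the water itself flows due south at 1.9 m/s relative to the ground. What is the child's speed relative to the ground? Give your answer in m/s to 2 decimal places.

3.34 m/s

In east/north components (m/s): child relative to ferry = (-1.437, 0.429); ferry relative to water = (3.818, 3.818); water relative to ground = (0.000, -1.900).
Sum = (2.381, 2.347) m/s.
Speed = |(2.381, 2.347)| = 3.343 m/s.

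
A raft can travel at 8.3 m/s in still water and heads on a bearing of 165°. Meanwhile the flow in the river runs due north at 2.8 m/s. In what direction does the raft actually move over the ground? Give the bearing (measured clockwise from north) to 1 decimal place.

Taking east as x and north as y: velocity relative to the water = (2.148, -8.017) m/s; the water relative to ground = (0.000, 2.800) m/s.
Velocity relative to ground = (2.148, -8.017) + (0.000, 2.800) = (2.148, -5.217) m/s.
Bearing = atan2(2.15, -5.22) = 157.62° clockwise from north.

157.6°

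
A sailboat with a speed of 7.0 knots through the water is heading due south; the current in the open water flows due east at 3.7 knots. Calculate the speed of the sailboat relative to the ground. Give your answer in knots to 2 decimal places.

7.92 knots

Taking east as x and north as y: velocity relative to the water = (0.000, -7.000) knots; the water relative to ground = (3.700, 0.000) knots.
Velocity relative to ground = (0.000, -7.000) + (3.700, 0.000) = (3.700, -7.000) knots.
Speed = |(3.700, -7.000)| = 7.918 knots.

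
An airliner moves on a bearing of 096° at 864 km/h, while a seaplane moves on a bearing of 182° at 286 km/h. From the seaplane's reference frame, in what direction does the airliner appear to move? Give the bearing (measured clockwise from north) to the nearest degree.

Taking east as x and north as y: airliner velocity = (859.267, -90.313) km/h; seaplane velocity = (-9.981, -285.826) km/h.
Velocity of airliner relative to seaplane = (859.267, -90.313) − (-9.981, -285.826) = (869.248, 195.513) km/h.
Bearing = atan2(869.25, 195.51) = 77.32° clockwise from north.

077°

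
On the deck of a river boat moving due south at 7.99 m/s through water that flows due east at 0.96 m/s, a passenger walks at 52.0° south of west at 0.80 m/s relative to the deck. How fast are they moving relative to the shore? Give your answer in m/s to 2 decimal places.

In east/north components (m/s): passenger relative to river boat = (-0.493, -0.630); river boat relative to water = (0.000, -7.990); water relative to ground = (0.960, 0.000).
Sum = (0.467, -8.620) m/s.
Speed = |(0.467, -8.620)| = 8.633 m/s.

8.63 m/s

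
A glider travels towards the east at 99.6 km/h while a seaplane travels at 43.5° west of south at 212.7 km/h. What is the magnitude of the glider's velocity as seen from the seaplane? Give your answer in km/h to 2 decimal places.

Taking east as x and north as y: glider velocity = (99.600, 0.000) km/h; seaplane velocity = (-146.413, -154.287) km/h.
Velocity of glider relative to seaplane = (99.600, 0.000) − (-146.413, -154.287) = (246.013, 154.287) km/h.
Magnitude = |(246.013, 154.287)| = 290.391 km/h.

290.39 km/h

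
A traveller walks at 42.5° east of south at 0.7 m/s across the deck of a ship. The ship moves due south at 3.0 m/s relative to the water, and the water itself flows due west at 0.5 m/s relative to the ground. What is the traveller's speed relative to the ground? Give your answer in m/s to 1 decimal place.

In east/north components (m/s): traveller relative to ship = (0.473, -0.516); ship relative to water = (0.000, -3.000); water relative to ground = (-0.500, 0.000).
Sum = (-0.027, -3.516) m/s.
Speed = |(-0.027, -3.516)| = 3.516 m/s.

3.5 m/s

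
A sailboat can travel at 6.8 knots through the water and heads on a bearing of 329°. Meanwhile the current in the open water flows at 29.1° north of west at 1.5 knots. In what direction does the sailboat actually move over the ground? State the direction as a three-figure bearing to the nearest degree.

324°

Taking east as x and north as y: velocity relative to the water = (-3.502, 5.829) knots; the water relative to ground = (-1.311, 0.730) knots.
Velocity relative to ground = (-3.502, 5.829) + (-1.311, 0.730) = (-4.813, 6.558) knots.
Bearing = atan2(-4.81, 6.56) = 323.73° clockwise from north.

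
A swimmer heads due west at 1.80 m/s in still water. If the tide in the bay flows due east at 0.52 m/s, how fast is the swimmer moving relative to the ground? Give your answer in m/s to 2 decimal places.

Taking east as x and north as y: velocity relative to the water = (-1.800, 0.000) m/s; the water relative to ground = (0.520, 0.000) m/s.
Velocity relative to ground = (-1.800, 0.000) + (0.520, 0.000) = (-1.280, 0.000) m/s.
Speed = |(-1.280, 0.000)| = 1.280 m/s.

1.28 m/s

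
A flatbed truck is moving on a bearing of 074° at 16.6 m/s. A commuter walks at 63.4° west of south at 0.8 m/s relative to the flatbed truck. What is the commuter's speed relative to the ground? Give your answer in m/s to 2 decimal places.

15.81 m/s

Taking east as x and north as y: flatbed truck velocity = (15.957, 4.576) m/s; commuter velocity relative to flatbed truck = (-0.715, -0.358) m/s.
Velocity relative to ground = (15.957, 4.576) + (-0.715, -0.358) = (15.242, 4.217) m/s.
Speed = |(15.242, 4.217)| = 15.814 m/s.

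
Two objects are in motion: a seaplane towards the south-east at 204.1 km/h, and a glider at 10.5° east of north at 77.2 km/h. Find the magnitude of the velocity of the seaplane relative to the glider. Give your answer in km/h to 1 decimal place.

255.9 km/h

Taking east as x and north as y: seaplane velocity = (144.320, -144.320) km/h; glider velocity = (14.069, 75.907) km/h.
Velocity of seaplane relative to glider = (144.320, -144.320) − (14.069, 75.907) = (130.252, -220.228) km/h.
Magnitude = |(130.252, -220.228)| = 255.863 km/h.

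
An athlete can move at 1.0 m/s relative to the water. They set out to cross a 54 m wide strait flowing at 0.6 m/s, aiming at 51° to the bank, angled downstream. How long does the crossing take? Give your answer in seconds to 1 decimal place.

The component of the athlete's velocity perpendicular to the bank is 1.0 × sin 51° = 0.777 m/s.
The current is parallel to the bank, so it does not affect the crossing time.
Time = 54 / 0.777 = 69.485 s.

69.5 s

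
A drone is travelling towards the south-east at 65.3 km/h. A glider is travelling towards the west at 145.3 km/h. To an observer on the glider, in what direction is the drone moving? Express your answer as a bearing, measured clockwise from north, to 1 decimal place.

Taking east as x and north as y: drone velocity = (46.174, -46.174) km/h; glider velocity = (-145.300, 0.000) km/h.
Velocity of drone relative to glider = (46.174, -46.174) − (-145.300, 0.000) = (191.474, -46.174) km/h.
Bearing = atan2(191.47, -46.17) = 103.56° clockwise from north.

103.6°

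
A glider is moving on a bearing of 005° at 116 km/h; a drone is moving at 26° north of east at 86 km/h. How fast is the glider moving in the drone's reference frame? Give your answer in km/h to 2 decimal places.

Taking east as x and north as y: glider velocity = (10.110, 115.559) km/h; drone velocity = (77.296, 37.700) km/h.
Velocity of glider relative to drone = (10.110, 115.559) − (77.296, 37.700) = (-67.186, 77.859) km/h.
Magnitude = |(-67.186, 77.859)| = 102.839 km/h.

102.84 km/h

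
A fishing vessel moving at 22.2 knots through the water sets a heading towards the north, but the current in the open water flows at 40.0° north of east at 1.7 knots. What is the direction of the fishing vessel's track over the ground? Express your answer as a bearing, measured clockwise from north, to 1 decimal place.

003.2°

Taking east as x and north as y: velocity relative to the water = (0.000, 22.200) knots; the water relative to ground = (1.302, 1.093) knots.
Velocity relative to ground = (0.000, 22.200) + (1.302, 1.093) = (1.302, 23.293) knots.
Bearing = atan2(1.30, 23.29) = 3.20° clockwise from north.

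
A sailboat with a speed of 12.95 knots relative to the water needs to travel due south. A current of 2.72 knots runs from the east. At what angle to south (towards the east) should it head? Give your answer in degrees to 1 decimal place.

The current pushes perpendicular to the desired track; the heading must have a component into the current equal to 2.72 knots: 12.95 sin θ = 2.72.
sin θ = 0.2100, so θ = 12.125°.

12.1°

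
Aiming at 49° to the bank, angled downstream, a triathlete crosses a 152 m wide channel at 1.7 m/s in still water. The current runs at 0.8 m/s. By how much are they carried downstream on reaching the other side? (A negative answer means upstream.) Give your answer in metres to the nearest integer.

Perpendicular speed = 1.283 m/s; crossing time = 152 / 1.283 = 118.472 s.
Net downstream speed = 1.915 m/s.
Drift = 1.915 × 118.472 = 226.909 m (downstream).

227 m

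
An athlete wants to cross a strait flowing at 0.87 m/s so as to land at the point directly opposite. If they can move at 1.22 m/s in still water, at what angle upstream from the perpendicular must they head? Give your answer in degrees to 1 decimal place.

45.5°

To cancel the current, the upstream component of the athlete's velocity must equal the flow: 1.22 sin θ = 0.87.
sin θ = 0.87 / 1.22 = 0.7131.
θ = arcsin(0.7131) = 45.489°.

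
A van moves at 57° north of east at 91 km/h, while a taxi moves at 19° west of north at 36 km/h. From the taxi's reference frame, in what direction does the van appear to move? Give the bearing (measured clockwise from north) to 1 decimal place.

Taking east as x and north as y: van velocity = (49.562, 76.319) km/h; taxi velocity = (-11.720, 34.039) km/h.
Velocity of van relative to taxi = (49.562, 76.319) − (-11.720, 34.039) = (61.283, 42.280) km/h.
Bearing = atan2(61.28, 42.28) = 55.40° clockwise from north.

055.4°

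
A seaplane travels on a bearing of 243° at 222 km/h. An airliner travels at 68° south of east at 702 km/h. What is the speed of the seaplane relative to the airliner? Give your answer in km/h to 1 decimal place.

Taking east as x and north as y: seaplane velocity = (-197.803, -100.786) km/h; airliner velocity = (262.974, -650.883) km/h.
Velocity of seaplane relative to airliner = (-197.803, -100.786) − (262.974, -650.883) = (-460.777, 550.097) km/h.
Magnitude = |(-460.777, 550.097)| = 717.581 km/h.

717.6 km/h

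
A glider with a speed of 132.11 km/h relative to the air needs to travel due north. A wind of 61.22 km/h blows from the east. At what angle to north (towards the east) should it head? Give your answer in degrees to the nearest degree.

28°

The wind pushes perpendicular to the desired track; the heading must have a component into the wind equal to 61.22 km/h: 132.11 sin θ = 61.22.
sin θ = 0.4634, so θ = 27.607°.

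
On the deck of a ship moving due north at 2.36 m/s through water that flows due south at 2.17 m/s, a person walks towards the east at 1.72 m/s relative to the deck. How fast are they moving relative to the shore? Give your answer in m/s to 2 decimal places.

In east/north components (m/s): person relative to ship = (1.720, 0.000); ship relative to water = (0.000, 2.360); water relative to ground = (0.000, -2.170).
Sum = (1.720, 0.190) m/s.
Speed = |(1.720, 0.190)| = 1.730 m/s.

1.73 m/s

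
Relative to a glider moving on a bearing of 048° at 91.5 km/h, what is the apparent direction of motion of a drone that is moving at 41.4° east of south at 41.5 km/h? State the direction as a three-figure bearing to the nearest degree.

204°

Taking east as x and north as y: drone velocity = (27.444, -31.130) km/h; glider velocity = (67.998, 61.225) km/h.
Velocity of drone relative to glider = (27.444, -31.130) − (67.998, 61.225) = (-40.553, -92.355) km/h.
Bearing = atan2(-40.55, -92.36) = 203.71° clockwise from north.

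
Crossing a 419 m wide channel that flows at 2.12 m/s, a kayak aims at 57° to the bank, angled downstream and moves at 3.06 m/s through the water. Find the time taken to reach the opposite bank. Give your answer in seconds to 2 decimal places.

163.27 s

The component of the kayak's velocity perpendicular to the bank is 3.06 × sin 57° = 2.566 m/s.
The current is parallel to the bank, so it does not affect the crossing time.
Time = 419 / 2.566 = 163.268 s.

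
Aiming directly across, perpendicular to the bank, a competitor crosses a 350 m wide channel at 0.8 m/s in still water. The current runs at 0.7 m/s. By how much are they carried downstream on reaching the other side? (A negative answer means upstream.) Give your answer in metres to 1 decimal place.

306.3 m

Perpendicular speed = 0.800 m/s; crossing time = 350 / 0.800 = 437.500 s.
Net downstream speed = 0.700 m/s.
Drift = 0.700 × 437.500 = 306.250 m (downstream).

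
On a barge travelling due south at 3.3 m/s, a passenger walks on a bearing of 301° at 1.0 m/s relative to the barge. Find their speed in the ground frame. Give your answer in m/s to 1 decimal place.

Taking east as x and north as y: barge velocity = (0.000, -3.300) m/s; passenger velocity relative to barge = (-0.857, 0.515) m/s.
Velocity relative to ground = (0.000, -3.300) + (-0.857, 0.515) = (-0.857, -2.785) m/s.
Speed = |(-0.857, -2.785)| = 2.914 m/s.

2.9 m/s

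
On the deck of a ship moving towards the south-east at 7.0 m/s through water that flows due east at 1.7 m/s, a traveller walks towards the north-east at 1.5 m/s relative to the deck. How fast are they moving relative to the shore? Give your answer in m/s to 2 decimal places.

8.64 m/s

In east/north components (m/s): traveller relative to ship = (1.061, 1.061); ship relative to water = (4.950, -4.950); water relative to ground = (1.700, 0.000).
Sum = (7.710, -3.889) m/s.
Speed = |(7.710, -3.889)| = 8.636 m/s.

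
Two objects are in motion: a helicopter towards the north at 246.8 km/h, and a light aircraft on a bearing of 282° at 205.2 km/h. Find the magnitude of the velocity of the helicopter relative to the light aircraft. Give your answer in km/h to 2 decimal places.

Taking east as x and north as y: helicopter velocity = (0.000, 246.800) km/h; light aircraft velocity = (-200.716, 42.663) km/h.
Velocity of helicopter relative to light aircraft = (0.000, 246.800) − (-200.716, 42.663) = (200.716, 204.137) km/h.
Magnitude = |(200.716, 204.137)| = 286.284 km/h.

286.28 km/h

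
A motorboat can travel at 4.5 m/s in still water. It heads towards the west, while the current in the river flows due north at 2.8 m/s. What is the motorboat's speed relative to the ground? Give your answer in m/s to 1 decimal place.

Taking east as x and north as y: velocity relative to the water = (-4.500, 0.000) m/s; the water relative to ground = (0.000, 2.800) m/s.
Velocity relative to ground = (-4.500, 0.000) + (0.000, 2.800) = (-4.500, 2.800) m/s.
Speed = |(-4.500, 2.800)| = 5.300 m/s.

5.3 m/s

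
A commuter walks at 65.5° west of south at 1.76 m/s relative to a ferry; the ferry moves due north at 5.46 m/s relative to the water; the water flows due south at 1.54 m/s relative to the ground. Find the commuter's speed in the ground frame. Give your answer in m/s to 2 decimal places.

In east/north components (m/s): commuter relative to ferry = (-1.602, -0.730); ferry relative to water = (0.000, 5.460); water relative to ground = (0.000, -1.540).
Sum = (-1.602, 3.190) m/s.
Speed = |(-1.602, 3.190)| = 3.570 m/s.

3.57 m/s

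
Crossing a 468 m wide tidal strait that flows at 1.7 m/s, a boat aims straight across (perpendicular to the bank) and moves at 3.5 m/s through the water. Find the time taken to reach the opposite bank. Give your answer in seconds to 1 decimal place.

The component of the boat's velocity perpendicular to the bank is 3.5 m/s.
The flow acts along the bank and has no component across it.
Time = 468 / 3.500 = 133.714 s.

133.7 s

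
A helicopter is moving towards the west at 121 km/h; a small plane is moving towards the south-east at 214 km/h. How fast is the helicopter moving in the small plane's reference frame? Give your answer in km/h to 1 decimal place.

Taking east as x and north as y: helicopter velocity = (-121.000, 0.000) km/h; small plane velocity = (151.321, -151.321) km/h.
Velocity of helicopter relative to small plane = (-121.000, 0.000) − (151.321, -151.321) = (-272.321, 151.321) km/h.
Magnitude = |(-272.321, 151.321)| = 311.539 km/h.

311.5 km/h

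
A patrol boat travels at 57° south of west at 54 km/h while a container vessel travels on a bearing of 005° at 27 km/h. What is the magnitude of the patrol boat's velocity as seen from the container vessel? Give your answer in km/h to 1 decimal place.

78.9 km/h

Taking east as x and north as y: patrol boat velocity = (-29.411, -45.288) km/h; container vessel velocity = (2.353, 26.897) km/h.
Velocity of patrol boat relative to container vessel = (-29.411, -45.288) − (2.353, 26.897) = (-31.764, -72.185) km/h.
Magnitude = |(-31.764, -72.185)| = 78.865 km/h.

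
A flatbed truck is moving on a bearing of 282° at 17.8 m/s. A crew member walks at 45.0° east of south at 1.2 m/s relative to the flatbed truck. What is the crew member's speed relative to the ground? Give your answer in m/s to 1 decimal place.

16.8 m/s

Taking east as x and north as y: flatbed truck velocity = (-17.411, 3.701) m/s; crew member velocity relative to flatbed truck = (0.849, -0.849) m/s.
Velocity relative to ground = (-17.411, 3.701) + (0.849, -0.849) = (-16.562, 2.852) m/s.
Speed = |(-16.562, 2.852)| = 16.806 m/s.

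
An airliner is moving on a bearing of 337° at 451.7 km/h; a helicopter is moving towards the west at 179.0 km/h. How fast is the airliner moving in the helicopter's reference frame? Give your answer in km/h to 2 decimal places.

Taking east as x and north as y: airliner velocity = (-176.493, 415.792) km/h; helicopter velocity = (-179.000, 0.000) km/h.
Velocity of airliner relative to helicopter = (-176.493, 415.792) − (-179.000, 0.000) = (2.507, 415.792) km/h.
Magnitude = |(2.507, 415.792)| = 415.800 km/h.

415.80 km/h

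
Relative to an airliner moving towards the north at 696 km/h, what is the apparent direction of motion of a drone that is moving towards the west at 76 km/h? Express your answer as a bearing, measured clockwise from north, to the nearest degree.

Taking east as x and north as y: drone velocity = (-76.000, 0.000) km/h; airliner velocity = (0.000, 696.000) km/h.
Velocity of drone relative to airliner = (-76.000, 0.000) − (0.000, 696.000) = (-76.000, -696.000) km/h.
Bearing = atan2(-76.00, -696.00) = 186.23° clockwise from north.

186°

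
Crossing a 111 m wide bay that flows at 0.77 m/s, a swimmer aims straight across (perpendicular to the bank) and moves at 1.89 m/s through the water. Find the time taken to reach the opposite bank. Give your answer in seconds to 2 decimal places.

The component of the swimmer's velocity perpendicular to the bank is 1.89 m/s.
The flow acts along the bank and has no component across it.
Time = 111 / 1.890 = 58.730 s.

58.73 s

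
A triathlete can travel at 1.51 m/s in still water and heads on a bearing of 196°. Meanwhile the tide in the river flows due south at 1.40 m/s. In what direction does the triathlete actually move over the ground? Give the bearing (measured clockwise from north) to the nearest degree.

188°

Taking east as x and north as y: velocity relative to the water = (-0.416, -1.452) m/s; the water relative to ground = (0.000, -1.400) m/s.
Velocity relative to ground = (-0.416, -1.452) + (0.000, -1.400) = (-0.416, -2.852) m/s.
Bearing = atan2(-0.42, -2.85) = 188.30° clockwise from north.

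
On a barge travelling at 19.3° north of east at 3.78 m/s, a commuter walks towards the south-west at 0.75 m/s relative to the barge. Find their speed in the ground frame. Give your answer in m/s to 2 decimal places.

3.12 m/s

Taking east as x and north as y: barge velocity = (3.568, 1.249) m/s; commuter velocity relative to barge = (-0.530, -0.530) m/s.
Velocity relative to ground = (3.568, 1.249) + (-0.530, -0.530) = (3.037, 0.719) m/s.
Speed = |(3.037, 0.719)| = 3.121 m/s.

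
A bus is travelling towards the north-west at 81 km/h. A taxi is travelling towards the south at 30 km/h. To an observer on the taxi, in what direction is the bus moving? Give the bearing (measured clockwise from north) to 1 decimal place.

Taking east as x and north as y: bus velocity = (-57.276, 57.276) km/h; taxi velocity = (0.000, -30.000) km/h.
Velocity of bus relative to taxi = (-57.276, 57.276) − (0.000, -30.000) = (-57.276, 87.276) km/h.
Bearing = atan2(-57.28, 87.28) = 326.72° clockwise from north.

326.7°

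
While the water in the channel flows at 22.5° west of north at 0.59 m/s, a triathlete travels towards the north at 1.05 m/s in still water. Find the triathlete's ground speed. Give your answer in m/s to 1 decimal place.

1.6 m/s

Taking east as x and north as y: velocity relative to the water = (0.000, 1.050) m/s; the water relative to ground = (-0.226, 0.545) m/s.
Velocity relative to ground = (0.000, 1.050) + (-0.226, 0.545) = (-0.226, 1.595) m/s.
Speed = |(-0.226, 1.595)| = 1.611 m/s.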